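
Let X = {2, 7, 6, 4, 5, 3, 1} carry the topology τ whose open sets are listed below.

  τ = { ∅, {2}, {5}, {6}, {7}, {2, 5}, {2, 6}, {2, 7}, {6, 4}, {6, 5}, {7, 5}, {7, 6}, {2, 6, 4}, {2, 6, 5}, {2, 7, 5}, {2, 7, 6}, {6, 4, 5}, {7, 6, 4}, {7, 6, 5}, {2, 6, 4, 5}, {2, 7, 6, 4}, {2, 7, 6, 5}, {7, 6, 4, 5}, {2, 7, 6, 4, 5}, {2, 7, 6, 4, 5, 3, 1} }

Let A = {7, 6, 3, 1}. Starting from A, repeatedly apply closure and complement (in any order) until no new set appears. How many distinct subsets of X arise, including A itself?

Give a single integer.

cl via duality: int({2, 4, 5}) = {2, 5}, so X∖{2, 5} = {7, 6, 4, 3, 1}
Write k for closure, c for complement:
  1. A     = {7, 6, 3, 1}
  2. kA    = {7, 6, 4, 3, 1}
  3. cA    = {2, 4, 5}
  4. ckA   = {2, 5}
  5. kcA   = {2, 4, 5, 3, 1}
  6. kckA  = {2, 5, 3, 1}
  7. ckcA  = {7, 6}
  8. ckckA = {7, 6, 4}
applying k or c yields no new set

8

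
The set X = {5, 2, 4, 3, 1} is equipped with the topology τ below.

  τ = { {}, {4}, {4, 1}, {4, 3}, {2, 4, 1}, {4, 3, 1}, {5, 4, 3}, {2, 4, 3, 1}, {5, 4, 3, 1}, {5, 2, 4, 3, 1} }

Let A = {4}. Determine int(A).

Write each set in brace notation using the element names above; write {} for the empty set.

{4}

open subsets of A: {}, {4}; so int(A) = {4}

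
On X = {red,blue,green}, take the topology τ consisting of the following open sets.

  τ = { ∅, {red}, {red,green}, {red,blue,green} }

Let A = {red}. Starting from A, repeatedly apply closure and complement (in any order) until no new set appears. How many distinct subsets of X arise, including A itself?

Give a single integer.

4

X∖A={blue,green}, int(X∖A)=∅, hence cl(A)={red,blue,green}
Orbit (k=closure, c=complement):
  1. A     = {red}
  2. kA    = {red,blue,green}
  3. cA    = {blue,green}
  4. ckA   = ∅
(closed under both — stop)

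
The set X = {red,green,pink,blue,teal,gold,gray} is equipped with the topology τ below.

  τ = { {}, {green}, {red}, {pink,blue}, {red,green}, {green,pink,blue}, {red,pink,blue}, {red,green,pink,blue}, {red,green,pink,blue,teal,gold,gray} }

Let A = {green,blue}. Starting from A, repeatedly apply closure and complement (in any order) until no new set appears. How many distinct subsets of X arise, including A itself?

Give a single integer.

complement {red,pink,teal,gold,gray}; its interior {red}; cl(A) = X∖{red} = {green,pink,blue,teal,gold,gray}
With k = closure, c = complement:
  1. A     = {green,blue}
  2. kA    = {green,pink,blue,teal,gold,gray}
  3. cA    = {red,pink,teal,gold,gray}
  4. ckA   = {red}
  5. kcA   = {red,pink,blue,teal,gold,gray}
  6. kckA  = {red,teal,gold,gray}
  7. ckcA  = {green}
  8. ckckA = {green,pink,blue}
  9. kckcA = {green,teal,gold,gray}
  10. ckckcA = {red,pink,blue}
k, c of each give nothing new

10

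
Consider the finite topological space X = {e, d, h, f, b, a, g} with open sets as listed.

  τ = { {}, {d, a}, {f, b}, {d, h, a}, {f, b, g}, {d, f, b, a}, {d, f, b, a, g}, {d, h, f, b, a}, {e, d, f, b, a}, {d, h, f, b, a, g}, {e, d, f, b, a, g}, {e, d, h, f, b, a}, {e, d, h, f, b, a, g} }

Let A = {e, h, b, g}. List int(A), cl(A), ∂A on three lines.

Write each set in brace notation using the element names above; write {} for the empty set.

int(A) = {}
cl(A)  = {e, h, f, b, g}
∂A     = {e, h, f, b, g}

interior: largest open inside A is {} (from {})
cl via duality: int({d, f, a}) = {d, a}, so X∖{d, a} = {e, h, f, b, g}
cl∖int = {e, h, f, b, g}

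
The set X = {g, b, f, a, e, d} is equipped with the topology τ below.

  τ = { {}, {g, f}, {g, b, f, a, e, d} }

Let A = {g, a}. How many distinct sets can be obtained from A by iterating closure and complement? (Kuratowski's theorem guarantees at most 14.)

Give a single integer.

4

closure: X∖int(X∖A) = X∖{} = {g, b, f, a, e, d}
Let k=closure and c=complement:
  1. A     = {g, a}
  2. kA    = {g, b, f, a, e, d}
  3. cA    = {b, f, e, d}
  4. ckA   = {}
— saturated at 4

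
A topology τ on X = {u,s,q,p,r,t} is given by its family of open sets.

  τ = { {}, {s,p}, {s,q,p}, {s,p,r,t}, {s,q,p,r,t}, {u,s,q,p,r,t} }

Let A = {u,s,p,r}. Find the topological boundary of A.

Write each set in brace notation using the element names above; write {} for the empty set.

{u,q,r,t}

opens ⊆ A: {}, {s,p}; union → int = {s,p}
complement {q,t}; its interior {}; cl(A) = X∖{} = {u,s,q,p,r,t}
boundary = {u,s,q,p,r,t} ∖ {s,p} = {u,q,r,t}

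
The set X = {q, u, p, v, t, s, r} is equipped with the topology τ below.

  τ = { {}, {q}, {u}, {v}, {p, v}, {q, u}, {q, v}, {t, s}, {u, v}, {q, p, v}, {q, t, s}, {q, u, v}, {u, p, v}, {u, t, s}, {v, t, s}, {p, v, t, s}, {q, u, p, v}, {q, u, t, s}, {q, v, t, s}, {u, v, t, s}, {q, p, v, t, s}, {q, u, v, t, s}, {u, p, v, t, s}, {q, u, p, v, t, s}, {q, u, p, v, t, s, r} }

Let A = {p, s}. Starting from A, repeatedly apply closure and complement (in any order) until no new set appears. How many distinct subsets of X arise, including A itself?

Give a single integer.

closure: X∖int(X∖A) = X∖{q, u, v} = {p, t, s, r}
Let k=closure and c=complement:
  1. A     = {p, s}
  2. kA    = {p, t, s, r}
  3. cA    = {q, u, v, t, r}
  4. ckA   = {q, u, v}
  5. kcA   = {q, u, p, v, t, s, r}
  6. kckA  = {q, u, p, v, r}
  7. ckcA  = {}
  8. ckckA = {t, s}
  9. kckckA = {t, s, r}
  10. ckckckA = {q, u, p, v}
— saturated at 10

10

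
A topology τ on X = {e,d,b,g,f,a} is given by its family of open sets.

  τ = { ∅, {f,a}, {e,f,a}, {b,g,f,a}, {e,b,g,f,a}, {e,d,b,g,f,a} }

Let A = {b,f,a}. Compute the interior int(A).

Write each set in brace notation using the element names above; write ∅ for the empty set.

{f,a}

interior: largest open inside A is {f,a} (from ∅, {f,a})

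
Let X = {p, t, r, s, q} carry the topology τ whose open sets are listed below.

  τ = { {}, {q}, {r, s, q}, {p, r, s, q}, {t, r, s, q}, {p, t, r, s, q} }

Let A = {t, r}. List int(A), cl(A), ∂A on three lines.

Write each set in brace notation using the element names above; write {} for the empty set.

int(A) = {}
cl(A)  = {p, t, r, s}
∂A     = {p, t, r, s}

interior: largest open inside A is {} (from {})
cl via duality: int({p, s, q}) = {q}, so X∖{q} = {p, t, r, s}
cl∖int = {p, t, r, s}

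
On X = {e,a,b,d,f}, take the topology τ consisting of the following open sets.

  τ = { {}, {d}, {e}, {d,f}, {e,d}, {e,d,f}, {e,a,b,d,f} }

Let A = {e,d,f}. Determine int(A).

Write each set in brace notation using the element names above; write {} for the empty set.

{e,d,f}

open subsets of A: {}, {e}, {d}, {d,f}, {e,d}, {e,d,f}; so int(A) = {e,d,f}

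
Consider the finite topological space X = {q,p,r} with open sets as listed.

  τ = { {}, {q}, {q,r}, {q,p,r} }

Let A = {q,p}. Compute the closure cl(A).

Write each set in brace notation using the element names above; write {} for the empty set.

closure: X∖int(X∖A) = X∖{} = {q,p,r}

{q,p,r}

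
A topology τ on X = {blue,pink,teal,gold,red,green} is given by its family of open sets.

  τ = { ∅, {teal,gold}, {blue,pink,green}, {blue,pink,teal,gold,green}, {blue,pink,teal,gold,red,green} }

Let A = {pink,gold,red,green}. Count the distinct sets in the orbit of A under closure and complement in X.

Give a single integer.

closure: X∖int(X∖A) = X∖∅ = {blue,pink,teal,gold,red,green}
Let k=closure and c=complement:
  1. A     = {pink,gold,red,green}
  2. kA    = {blue,pink,teal,gold,red,green}
  3. cA    = {blue,teal}
  4. ckA   = ∅
— saturated at 4

4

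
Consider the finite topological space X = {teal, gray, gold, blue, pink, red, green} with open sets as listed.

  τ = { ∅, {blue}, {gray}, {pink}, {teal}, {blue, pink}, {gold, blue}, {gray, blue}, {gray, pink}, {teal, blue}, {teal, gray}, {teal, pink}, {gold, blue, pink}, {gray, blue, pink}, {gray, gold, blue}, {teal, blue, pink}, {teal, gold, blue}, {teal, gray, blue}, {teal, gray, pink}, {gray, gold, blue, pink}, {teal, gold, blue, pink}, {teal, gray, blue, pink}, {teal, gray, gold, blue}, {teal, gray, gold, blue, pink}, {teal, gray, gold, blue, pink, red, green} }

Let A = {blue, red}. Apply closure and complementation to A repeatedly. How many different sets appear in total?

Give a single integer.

X∖A={teal, gray, gold, pink, green}, int(X∖A)={teal, gray, pink}, hence cl(A)={gold, blue, red, green}
Orbit (k=closure, c=complement):
  1. A     = {blue, red}
  2. kA    = {gold, blue, red, green}
  3. cA    = {teal, gray, gold, pink, green}
  4. ckA   = {teal, gray, pink}
  5. kcA   = {teal, gray, gold, pink, red, green}
  6. kckA  = {teal, gray, pink, red, green}
  7. ckcA  = {blue}
  8. ckckA = {gold, blue}
(closed under both — stop)

8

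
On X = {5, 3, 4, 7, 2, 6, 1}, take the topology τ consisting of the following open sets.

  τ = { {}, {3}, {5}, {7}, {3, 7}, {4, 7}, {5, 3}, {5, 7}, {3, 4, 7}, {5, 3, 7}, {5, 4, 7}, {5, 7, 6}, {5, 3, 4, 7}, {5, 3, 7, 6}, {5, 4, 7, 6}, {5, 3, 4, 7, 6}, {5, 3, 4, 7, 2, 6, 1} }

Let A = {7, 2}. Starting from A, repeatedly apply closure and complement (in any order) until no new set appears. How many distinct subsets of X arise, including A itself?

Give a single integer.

complement {5, 3, 4, 6, 1}; its interior {5, 3}; cl(A) = X∖{5, 3} = {4, 7, 2, 6, 1}
With k = closure, c = complement:
  1. A     = {7, 2}
  2. kA    = {4, 7, 2, 6, 1}
  3. cA    = {5, 3, 4, 6, 1}
  4. ckA   = {5, 3}
  5. kcA   = {5, 3, 4, 2, 6, 1}
  6. kckA  = {5, 3, 2, 6, 1}
  7. ckcA  = {7}
  8. ckckA = {4, 7}
k, c of each give nothing new

8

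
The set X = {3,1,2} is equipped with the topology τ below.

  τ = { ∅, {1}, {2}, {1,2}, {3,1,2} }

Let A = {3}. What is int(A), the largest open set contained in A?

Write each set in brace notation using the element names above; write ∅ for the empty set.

U open, U⊆A: ∅. int(A) = ⋃ = ∅

∅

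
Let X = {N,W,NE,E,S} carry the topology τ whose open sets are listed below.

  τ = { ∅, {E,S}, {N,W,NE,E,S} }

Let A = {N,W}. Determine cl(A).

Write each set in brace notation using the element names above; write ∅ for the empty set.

{N,W,NE}

closure: X∖int(X∖A) = X∖{E,S} = {N,W,NE}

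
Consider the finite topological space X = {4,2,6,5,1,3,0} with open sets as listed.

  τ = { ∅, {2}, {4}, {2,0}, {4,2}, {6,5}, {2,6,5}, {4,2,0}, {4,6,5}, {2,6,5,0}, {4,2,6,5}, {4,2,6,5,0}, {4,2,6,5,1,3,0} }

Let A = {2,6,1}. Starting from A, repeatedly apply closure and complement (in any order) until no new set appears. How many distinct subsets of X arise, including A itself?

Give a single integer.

closure: X∖int(X∖A) = X∖{4} = {2,6,5,1,3,0}
Let k=closure and c=complement:
  1. A     = {2,6,1}
  2. kA    = {2,6,5,1,3,0}
  3. cA    = {4,5,3,0}
  4. ckA   = {4}
  5. kcA   = {4,6,5,1,3,0}
  6. kckA  = {4,1,3}
  7. ckcA  = {2}
  8. ckckA = {2,6,5,0}
  9. kckcA = {2,1,3,0}
  10. ckckcA = {4,6,5}
  11. kckckcA = {4,6,5,1,3}
  12. ckckckcA = {2,0}
— saturated at 12

12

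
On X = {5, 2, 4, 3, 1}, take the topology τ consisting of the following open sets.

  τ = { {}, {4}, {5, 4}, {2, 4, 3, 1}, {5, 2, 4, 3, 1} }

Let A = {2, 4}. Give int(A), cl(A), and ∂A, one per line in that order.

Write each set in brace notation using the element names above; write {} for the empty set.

int(A) = {4}
cl(A)  = {5, 2, 4, 3, 1}
∂A     = {5, 2, 3, 1}

interior: largest open inside A is {4} (from {}, {4})
cl via duality: int({5, 3, 1}) = {}, so X∖{} = {5, 2, 4, 3, 1}
cl∖int = {5, 2, 3, 1}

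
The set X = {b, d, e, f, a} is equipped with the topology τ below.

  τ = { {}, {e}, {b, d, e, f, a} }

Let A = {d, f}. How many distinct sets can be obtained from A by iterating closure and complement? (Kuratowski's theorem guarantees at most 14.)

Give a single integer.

cl via duality: int({b, e, a}) = {e}, so X∖{e} = {b, d, f, a}
Write k for closure, c for complement:
  1. A     = {d, f}
  2. kA    = {b, d, f, a}
  3. cA    = {b, e, a}
  4. ckA   = {e}
  5. kcA   = {b, d, e, f, a}
  6. ckcA  = {}
applying k or c yields no new set

6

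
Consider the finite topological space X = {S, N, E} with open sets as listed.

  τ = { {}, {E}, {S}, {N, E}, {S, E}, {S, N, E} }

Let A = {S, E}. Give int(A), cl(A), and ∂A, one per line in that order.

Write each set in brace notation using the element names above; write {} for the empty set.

U open, U⊆A: {}, {E}, {S}, {S, E}. int(A) = ⋃ = {S, E}
X∖A={N}, int(X∖A)={}, hence cl(A)={S, N, E}
∂A: remove int from cl → {N}

int(A) = {S, E}
cl(A)  = {S, N, E}
∂A     = {N}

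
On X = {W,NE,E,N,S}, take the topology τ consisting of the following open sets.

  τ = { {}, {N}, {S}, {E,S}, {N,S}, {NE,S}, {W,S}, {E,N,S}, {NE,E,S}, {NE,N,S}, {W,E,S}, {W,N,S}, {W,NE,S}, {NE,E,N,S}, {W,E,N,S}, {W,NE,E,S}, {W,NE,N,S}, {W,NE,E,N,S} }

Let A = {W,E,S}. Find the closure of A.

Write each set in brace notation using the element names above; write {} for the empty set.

X∖A={NE,N}, int(X∖A)={N}, hence cl(A)={W,NE,E,S}

{W,NE,E,S}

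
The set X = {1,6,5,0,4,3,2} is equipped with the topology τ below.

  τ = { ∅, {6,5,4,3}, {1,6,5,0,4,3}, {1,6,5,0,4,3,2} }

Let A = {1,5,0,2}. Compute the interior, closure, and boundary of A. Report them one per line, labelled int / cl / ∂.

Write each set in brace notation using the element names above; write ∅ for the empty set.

interior: largest open inside A is ∅ (from ∅)
cl via duality: int({6,4,3}) = ∅, so X∖∅ = {1,6,5,0,4,3,2}
cl∖int = {1,6,5,0,4,3,2}

int(A) = ∅
cl(A)  = {1,6,5,0,4,3,2}
∂A     = {1,6,5,0,4,3,2}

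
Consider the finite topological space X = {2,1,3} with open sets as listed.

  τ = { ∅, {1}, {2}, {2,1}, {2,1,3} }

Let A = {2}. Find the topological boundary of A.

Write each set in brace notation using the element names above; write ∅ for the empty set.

open subsets of A: ∅, {2}; so int(A) = {2}
closure: X∖int(X∖A) = X∖{1} = {2,3}
∂A = {2,3} minus {2} = {3}

{3}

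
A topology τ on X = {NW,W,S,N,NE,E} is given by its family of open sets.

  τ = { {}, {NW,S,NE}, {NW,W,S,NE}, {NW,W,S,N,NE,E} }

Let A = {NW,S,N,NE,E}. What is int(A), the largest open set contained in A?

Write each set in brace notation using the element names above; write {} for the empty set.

interior: largest open inside A is {NW,S,NE} (from {}, {NW,S,NE})

{NW,S,NE}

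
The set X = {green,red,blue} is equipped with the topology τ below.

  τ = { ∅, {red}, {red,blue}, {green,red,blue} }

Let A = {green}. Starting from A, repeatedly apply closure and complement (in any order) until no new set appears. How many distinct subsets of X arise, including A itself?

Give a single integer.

closure: X∖int(X∖A) = X∖{red,blue} = {green}
Let k=closure and c=complement:
  1. A     = {green}
  2. cA    = {red,blue}
  3. kcA   = {green,red,blue}
  4. ckcA  = ∅
— saturated at 4

4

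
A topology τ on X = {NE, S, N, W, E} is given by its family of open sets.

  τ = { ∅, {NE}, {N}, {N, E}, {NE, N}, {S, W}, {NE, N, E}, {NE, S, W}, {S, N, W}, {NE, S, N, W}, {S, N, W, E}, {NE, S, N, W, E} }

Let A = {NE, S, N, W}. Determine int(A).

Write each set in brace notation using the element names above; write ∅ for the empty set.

{NE, S, N, W}

opens ⊆ A: ∅, {N}, {NE}, {NE, N}, {S, W}, {S, N, W}, {NE, S, W}, {NE, S, N, W}; union → int = {NE, S, N, W}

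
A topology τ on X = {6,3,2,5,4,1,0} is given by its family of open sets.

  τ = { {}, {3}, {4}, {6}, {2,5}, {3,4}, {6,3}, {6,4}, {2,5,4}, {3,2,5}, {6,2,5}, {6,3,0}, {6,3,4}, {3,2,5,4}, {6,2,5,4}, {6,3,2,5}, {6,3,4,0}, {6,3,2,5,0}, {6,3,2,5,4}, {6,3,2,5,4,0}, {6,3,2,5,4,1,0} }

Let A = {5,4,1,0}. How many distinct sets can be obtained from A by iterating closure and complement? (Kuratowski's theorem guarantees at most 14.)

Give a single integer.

closure: X∖int(X∖A) = X∖{6,3} = {2,5,4,1,0}
Let k=closure and c=complement:
  1. A     = {5,4,1,0}
  2. kA    = {2,5,4,1,0}
  3. cA    = {6,3,2}
  4. ckA   = {6,3}
  5. kcA   = {6,3,2,5,1,0}
  6. kckA  = {6,3,1,0}
  7. ckcA  = {4}
  8. ckckA = {2,5,4}
  9. kckcA = {4,1}
  10. kckckA = {2,5,4,1}
  11. ckckcA = {6,3,2,5,0}
  12. ckckckA = {6,3,0}
— saturated at 12

12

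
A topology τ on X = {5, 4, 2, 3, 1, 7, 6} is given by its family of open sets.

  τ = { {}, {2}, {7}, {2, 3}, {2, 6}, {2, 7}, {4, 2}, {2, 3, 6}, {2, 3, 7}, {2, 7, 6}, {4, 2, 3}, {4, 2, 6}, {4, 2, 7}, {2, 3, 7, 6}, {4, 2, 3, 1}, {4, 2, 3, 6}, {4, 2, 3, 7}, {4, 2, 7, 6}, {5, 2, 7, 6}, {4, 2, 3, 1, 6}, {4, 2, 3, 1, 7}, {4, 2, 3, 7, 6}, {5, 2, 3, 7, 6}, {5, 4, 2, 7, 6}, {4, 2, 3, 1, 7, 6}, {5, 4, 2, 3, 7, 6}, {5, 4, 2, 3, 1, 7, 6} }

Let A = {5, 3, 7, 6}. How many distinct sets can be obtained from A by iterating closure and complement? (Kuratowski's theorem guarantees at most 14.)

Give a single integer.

8

cl via duality: int({4, 2, 1}) = {4, 2}, so X∖{4, 2} = {5, 3, 1, 7, 6}
Write k for closure, c for complement:
  1. A     = {5, 3, 7, 6}
  2. kA    = {5, 3, 1, 7, 6}
  3. cA    = {4, 2, 1}
  4. ckA   = {4, 2}
  5. kcA   = {5, 4, 2, 3, 1, 6}
  6. ckcA  = {7}
  7. kckcA = {5, 7}
  8. ckckcA = {4, 2, 3, 1, 6}
applying k or c yields no new set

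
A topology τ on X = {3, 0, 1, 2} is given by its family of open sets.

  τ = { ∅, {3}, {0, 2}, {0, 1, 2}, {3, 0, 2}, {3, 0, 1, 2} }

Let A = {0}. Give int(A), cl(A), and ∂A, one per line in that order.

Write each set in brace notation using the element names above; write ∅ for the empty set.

int(A) = ∅
cl(A)  = {0, 1, 2}
∂A     = {0, 1, 2}

open subsets of A: ∅; so int(A) = ∅
closure: X∖int(X∖A) = X∖{3} = {0, 1, 2}
∂A = {0, 1, 2} minus ∅ = {0, 1, 2}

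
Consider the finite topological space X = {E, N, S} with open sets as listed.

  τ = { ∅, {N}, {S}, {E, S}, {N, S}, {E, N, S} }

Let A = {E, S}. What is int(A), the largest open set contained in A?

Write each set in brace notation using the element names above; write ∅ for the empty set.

{E, S}

opens ⊆ A: ∅, {S}, {E, S}; union → int = {E, S}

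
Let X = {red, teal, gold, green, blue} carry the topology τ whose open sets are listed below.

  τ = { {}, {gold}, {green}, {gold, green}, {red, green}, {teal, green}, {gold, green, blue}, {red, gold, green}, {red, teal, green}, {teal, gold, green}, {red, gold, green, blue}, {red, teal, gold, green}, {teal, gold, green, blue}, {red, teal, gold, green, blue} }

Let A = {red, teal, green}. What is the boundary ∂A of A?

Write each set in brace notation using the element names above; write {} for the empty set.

interior: largest open inside A is {red, teal, green} (from {}, {green}, {teal, green}, {red, green}, {red, teal, green})
cl via duality: int({gold, blue}) = {gold}, so X∖{gold} = {red, teal, green, blue}
cl∖int = {blue}

{blue}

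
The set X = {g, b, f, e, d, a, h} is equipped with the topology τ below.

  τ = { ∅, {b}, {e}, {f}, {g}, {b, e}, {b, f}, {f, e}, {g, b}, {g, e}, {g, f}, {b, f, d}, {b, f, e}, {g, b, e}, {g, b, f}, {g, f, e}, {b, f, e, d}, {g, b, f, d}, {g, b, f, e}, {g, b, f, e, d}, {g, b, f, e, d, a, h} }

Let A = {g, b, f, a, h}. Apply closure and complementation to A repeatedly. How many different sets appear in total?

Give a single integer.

cl via duality: int({e, d}) = {e}, so X∖{e} = {g, b, f, d, a, h}
Write k for closure, c for complement:
  1. A     = {g, b, f, a, h}
  2. kA    = {g, b, f, d, a, h}
  3. cA    = {e, d}
  4. ckA   = {e}
  5. kcA   = {e, d, a, h}
  6. kckA  = {e, a, h}
  7. ckcA  = {g, b, f}
  8. ckckA = {g, b, f, d}
applying k or c yields no new set

8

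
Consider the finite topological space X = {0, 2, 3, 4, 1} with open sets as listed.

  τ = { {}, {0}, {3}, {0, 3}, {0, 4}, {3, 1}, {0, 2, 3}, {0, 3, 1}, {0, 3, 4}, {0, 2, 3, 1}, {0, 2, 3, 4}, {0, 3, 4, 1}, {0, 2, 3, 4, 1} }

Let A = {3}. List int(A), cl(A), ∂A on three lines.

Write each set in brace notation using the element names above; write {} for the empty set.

int(A) = {3}
cl(A)  = {2, 3, 1}
∂A     = {2, 1}

U open, U⊆A: {}, {3}. int(A) = ⋃ = {3}
X∖A={0, 2, 4, 1}, int(X∖A)={0, 4}, hence cl(A)={2, 3, 1}
∂A: remove int from cl → {2, 1}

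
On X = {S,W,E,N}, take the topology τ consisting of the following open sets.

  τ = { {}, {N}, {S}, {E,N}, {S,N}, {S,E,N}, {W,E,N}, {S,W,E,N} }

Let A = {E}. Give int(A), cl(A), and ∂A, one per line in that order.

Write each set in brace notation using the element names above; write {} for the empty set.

U open, U⊆A: {}. int(A) = ⋃ = {}
X∖A={S,W,N}, int(X∖A)={S,N}, hence cl(A)={W,E}
∂A: remove int from cl → {W,E}

int(A) = {}
cl(A)  = {W,E}
∂A     = {W,E}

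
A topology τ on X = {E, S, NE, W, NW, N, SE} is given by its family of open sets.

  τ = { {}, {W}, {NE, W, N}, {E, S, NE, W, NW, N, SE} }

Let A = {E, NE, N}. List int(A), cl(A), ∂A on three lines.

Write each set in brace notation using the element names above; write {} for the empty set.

open subsets of A: {}; so int(A) = {}
closure: X∖int(X∖A) = X∖{W} = {E, S, NE, NW, N, SE}
∂A = {E, S, NE, NW, N, SE} minus {} = {E, S, NE, NW, N, SE}

int(A) = {}
cl(A)  = {E, S, NE, NW, N, SE}
∂A     = {E, S, NE, NW, N, SE}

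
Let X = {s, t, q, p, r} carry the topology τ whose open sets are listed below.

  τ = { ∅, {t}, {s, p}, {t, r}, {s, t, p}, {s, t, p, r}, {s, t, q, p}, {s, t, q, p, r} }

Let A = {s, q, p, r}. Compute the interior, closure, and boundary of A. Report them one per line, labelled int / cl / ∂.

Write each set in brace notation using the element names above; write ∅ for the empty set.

opens ⊆ A: ∅, {s, p}; union → int = {s, p}
complement {t}; its interior {t}; cl(A) = X∖{t} = {s, q, p, r}
boundary = {s, q, p, r} ∖ {s, p} = {q, r}

int(A) = {s, p}
cl(A)  = {s, q, p, r}
∂A     = {q, r}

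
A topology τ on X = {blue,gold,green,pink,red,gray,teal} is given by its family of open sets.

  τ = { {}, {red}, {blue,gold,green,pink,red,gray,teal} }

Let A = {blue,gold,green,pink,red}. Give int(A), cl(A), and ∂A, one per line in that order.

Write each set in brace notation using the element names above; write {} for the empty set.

U open, U⊆A: {}, {red}. int(A) = ⋃ = {red}
X∖A={gray,teal}, int(X∖A)={}, hence cl(A)={blue,gold,green,pink,red,gray,teal}
∂A: remove int from cl → {blue,gold,green,pink,gray,teal}

int(A) = {red}
cl(A)  = {blue,gold,green,pink,red,gray,teal}
∂A     = {blue,gold,green,pink,gray,teal}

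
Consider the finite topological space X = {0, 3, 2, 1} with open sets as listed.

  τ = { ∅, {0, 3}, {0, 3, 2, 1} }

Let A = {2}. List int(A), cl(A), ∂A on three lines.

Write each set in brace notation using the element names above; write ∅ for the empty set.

int(A) = ∅
cl(A)  = {2, 1}
∂A     = {2, 1}

open subsets of A: ∅; so int(A) = ∅
closure: X∖int(X∖A) = X∖{0, 3} = {2, 1}
∂A = {2, 1} minus ∅ = {2, 1}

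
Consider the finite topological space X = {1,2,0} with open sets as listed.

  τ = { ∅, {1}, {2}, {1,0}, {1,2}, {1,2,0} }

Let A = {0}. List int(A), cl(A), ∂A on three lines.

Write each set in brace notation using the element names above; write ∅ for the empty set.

int(A) = ∅
cl(A)  = {0}
∂A     = {0}

U open, U⊆A: ∅. int(A) = ⋃ = ∅
X∖A={1,2}, int(X∖A)={1,2}, hence cl(A)={0}
∂A: remove int from cl → {0}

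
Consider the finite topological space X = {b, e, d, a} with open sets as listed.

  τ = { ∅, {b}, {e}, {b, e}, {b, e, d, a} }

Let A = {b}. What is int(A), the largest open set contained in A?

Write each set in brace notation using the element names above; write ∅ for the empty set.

{b}

opens ⊆ A: ∅, {b}; union → int = {b}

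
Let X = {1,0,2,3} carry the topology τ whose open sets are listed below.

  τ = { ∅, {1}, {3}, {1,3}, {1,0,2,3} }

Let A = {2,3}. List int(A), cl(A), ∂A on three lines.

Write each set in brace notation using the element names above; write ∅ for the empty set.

interior: largest open inside A is {3} (from ∅, {3})
cl via duality: int({1,0}) = {1}, so X∖{1} = {0,2,3}
cl∖int = {0,2}

int(A) = {3}
cl(A)  = {0,2,3}
∂A     = {0,2}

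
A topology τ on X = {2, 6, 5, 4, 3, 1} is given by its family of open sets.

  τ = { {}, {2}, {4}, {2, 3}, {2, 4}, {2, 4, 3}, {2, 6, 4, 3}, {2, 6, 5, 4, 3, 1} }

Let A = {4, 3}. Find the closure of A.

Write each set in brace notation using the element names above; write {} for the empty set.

{6, 5, 4, 3, 1}

complement {2, 6, 5, 1}; its interior {2}; cl(A) = X∖{2} = {6, 5, 4, 3, 1}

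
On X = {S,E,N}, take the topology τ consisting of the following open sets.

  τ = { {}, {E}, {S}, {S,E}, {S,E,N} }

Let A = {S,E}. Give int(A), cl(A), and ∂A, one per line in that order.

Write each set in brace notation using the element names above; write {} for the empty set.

int(A) = {S,E}
cl(A)  = {S,E,N}
∂A     = {N}

U open, U⊆A: {}, {E}, {S}, {S,E}. int(A) = ⋃ = {S,E}
X∖A={N}, int(X∖A)={}, hence cl(A)={S,E,N}
∂A: remove int from cl → {N}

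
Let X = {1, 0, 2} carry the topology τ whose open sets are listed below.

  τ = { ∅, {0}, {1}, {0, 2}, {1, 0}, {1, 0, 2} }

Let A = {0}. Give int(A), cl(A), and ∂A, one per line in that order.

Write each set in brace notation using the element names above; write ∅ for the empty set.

int(A) = {0}
cl(A)  = {0, 2}
∂A     = {2}

open subsets of A: ∅, {0}; so int(A) = {0}
closure: X∖int(X∖A) = X∖{1} = {0, 2}
∂A = {0, 2} minus {0} = {2}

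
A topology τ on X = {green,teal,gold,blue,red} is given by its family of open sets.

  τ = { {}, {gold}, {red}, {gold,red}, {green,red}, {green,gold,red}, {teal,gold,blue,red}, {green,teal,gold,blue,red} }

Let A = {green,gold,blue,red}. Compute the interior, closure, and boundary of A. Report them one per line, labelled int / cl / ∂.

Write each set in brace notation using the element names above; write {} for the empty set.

int(A) = {green,gold,red}
cl(A)  = {green,teal,gold,blue,red}
∂A     = {teal,blue}

U open, U⊆A: {}, {red}, {gold}, {gold,red}, {green,red}, {green,gold,red}. int(A) = ⋃ = {green,gold,red}
X∖A={teal}, int(X∖A)={}, hence cl(A)={green,teal,gold,blue,red}
∂A: remove int from cl → {teal,blue}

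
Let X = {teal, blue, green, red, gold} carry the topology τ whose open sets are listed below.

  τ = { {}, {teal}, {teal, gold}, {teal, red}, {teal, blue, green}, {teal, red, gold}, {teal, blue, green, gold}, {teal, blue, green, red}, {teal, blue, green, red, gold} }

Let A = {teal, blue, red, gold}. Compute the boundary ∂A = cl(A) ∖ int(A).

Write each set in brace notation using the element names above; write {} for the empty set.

{blue, green}

U open, U⊆A: {}, {teal}, {teal, red}, {teal, gold}, {teal, red, gold}. int(A) = ⋃ = {teal, red, gold}
X∖A={green}, int(X∖A)={}, hence cl(A)={teal, blue, green, red, gold}
∂A: remove int from cl → {blue, green}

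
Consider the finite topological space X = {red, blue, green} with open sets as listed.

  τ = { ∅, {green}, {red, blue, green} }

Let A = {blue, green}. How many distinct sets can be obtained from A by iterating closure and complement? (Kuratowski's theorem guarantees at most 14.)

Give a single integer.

complement {red}; its interior ∅; cl(A) = X∖∅ = {red, blue, green}
With k = closure, c = complement:
  1. A     = {blue, green}
  2. kA    = {red, blue, green}
  3. cA    = {red}
  4. ckA   = ∅
  5. kcA   = {red, blue}
  6. ckcA  = {green}
k, c of each give nothing new

6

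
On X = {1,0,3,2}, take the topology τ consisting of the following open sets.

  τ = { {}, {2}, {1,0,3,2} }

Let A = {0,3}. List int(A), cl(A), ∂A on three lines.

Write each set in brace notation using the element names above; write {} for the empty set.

open subsets of A: {}; so int(A) = {}
closure: X∖int(X∖A) = X∖{2} = {1,0,3}
∂A = {1,0,3} minus {} = {1,0,3}

int(A) = {}
cl(A)  = {1,0,3}
∂A     = {1,0,3}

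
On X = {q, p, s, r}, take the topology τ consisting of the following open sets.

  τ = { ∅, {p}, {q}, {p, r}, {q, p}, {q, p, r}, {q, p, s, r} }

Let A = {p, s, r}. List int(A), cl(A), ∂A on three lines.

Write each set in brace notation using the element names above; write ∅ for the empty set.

int(A) = {p, r}
cl(A)  = {p, s, r}
∂A     = {s}

opens ⊆ A: ∅, {p}, {p, r}; union → int = {p, r}
complement {q}; its interior {q}; cl(A) = X∖{q} = {p, s, r}
boundary = {p, s, r} ∖ {p, r} = {s}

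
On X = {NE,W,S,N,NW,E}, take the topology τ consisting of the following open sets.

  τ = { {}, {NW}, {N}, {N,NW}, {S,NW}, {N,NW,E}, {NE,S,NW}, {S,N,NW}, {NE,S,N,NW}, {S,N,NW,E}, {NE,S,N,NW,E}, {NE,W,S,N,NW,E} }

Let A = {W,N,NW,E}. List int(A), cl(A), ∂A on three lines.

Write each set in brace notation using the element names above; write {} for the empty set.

int(A) = {N,NW,E}
cl(A)  = {NE,W,S,N,NW,E}
∂A     = {NE,W,S}

interior: largest open inside A is {N,NW,E} (from {}, {N}, {NW}, {N,NW}, {N,NW,E})
cl via duality: int({NE,S}) = {}, so X∖{} = {NE,W,S,N,NW,E}
cl∖int = {NE,W,S}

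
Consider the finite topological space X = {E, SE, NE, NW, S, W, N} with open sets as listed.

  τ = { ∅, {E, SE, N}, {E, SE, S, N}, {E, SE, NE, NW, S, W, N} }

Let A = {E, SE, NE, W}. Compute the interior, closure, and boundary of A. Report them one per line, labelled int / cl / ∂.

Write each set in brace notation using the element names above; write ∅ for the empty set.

open subsets of A: ∅; so int(A) = ∅
closure: X∖int(X∖A) = X∖∅ = {E, SE, NE, NW, S, W, N}
∂A = {E, SE, NE, NW, S, W, N} minus ∅ = {E, SE, NE, NW, S, W, N}

int(A) = ∅
cl(A)  = {E, SE, NE, NW, S, W, N}
∂A     = {E, SE, NE, NW, S, W, N}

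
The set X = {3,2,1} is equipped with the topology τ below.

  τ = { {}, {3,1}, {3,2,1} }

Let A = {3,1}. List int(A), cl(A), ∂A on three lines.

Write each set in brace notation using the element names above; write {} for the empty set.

int(A) = {3,1}
cl(A)  = {3,2,1}
∂A     = {2}

opens ⊆ A: {}, {3,1}; union → int = {3,1}
complement {2}; its interior {}; cl(A) = X∖{} = {3,2,1}
boundary = {3,2,1} ∖ {3,1} = {2}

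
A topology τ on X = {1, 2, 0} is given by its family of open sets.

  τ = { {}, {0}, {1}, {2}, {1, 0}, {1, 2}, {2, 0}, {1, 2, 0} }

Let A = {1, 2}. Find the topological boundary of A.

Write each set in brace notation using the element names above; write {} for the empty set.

opens ⊆ A: {}, {2}, {1}, {1, 2}; union → int = {1, 2}
complement {0}; its interior {0}; cl(A) = X∖{0} = {1, 2}
boundary = {1, 2} ∖ {1, 2} = {}

{}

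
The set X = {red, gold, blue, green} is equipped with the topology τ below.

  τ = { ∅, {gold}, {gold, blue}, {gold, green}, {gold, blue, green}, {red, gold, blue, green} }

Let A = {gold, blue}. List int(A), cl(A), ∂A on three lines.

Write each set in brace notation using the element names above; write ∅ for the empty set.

int(A) = {gold, blue}
cl(A)  = {red, gold, blue, green}
∂A     = {red, green}

U open, U⊆A: ∅, {gold}, {gold, blue}. int(A) = ⋃ = {gold, blue}
X∖A={red, green}, int(X∖A)=∅, hence cl(A)={red, gold, blue, green}
∂A: remove int from cl → {red, green}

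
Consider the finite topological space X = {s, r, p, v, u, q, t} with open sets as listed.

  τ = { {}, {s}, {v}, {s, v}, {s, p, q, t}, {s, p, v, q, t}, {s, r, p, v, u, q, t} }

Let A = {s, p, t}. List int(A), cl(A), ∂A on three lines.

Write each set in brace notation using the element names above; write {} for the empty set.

int(A) = {s}
cl(A)  = {s, r, p, u, q, t}
∂A     = {r, p, u, q, t}

open subsets of A: {}, {s}; so int(A) = {s}
closure: X∖int(X∖A) = X∖{v} = {s, r, p, u, q, t}
∂A = {s, r, p, u, q, t} minus {s} = {r, p, u, q, t}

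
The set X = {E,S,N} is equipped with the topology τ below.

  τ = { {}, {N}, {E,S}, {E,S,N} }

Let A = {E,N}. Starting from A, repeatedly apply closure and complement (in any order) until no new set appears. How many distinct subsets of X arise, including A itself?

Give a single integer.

6

cl via duality: int({S}) = {}, so X∖{} = {E,S,N}
Write k for closure, c for complement:
  1. A     = {E,N}
  2. kA    = {E,S,N}
  3. cA    = {S}
  4. ckA   = {}
  5. kcA   = {E,S}
  6. ckcA  = {N}
applying k or c yields no new set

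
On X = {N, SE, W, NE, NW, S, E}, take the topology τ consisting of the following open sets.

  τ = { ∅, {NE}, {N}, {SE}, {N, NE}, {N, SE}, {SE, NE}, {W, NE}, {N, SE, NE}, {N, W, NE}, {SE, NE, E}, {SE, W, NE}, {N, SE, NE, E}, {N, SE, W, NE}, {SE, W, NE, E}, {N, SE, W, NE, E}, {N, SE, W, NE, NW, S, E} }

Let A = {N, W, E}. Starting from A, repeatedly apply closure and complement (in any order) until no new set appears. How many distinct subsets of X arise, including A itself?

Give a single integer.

8

closure: X∖int(X∖A) = X∖{SE, NE} = {N, W, NW, S, E}
Let k=closure and c=complement:
  1. A     = {N, W, E}
  2. kA    = {N, W, NW, S, E}
  3. cA    = {SE, NE, NW, S}
  4. ckA   = {SE, NE}
  5. kcA   = {SE, W, NE, NW, S, E}
  6. ckcA  = {N}
  7. kckcA = {N, NW, S}
  8. ckckcA = {SE, W, NE, E}
— saturated at 8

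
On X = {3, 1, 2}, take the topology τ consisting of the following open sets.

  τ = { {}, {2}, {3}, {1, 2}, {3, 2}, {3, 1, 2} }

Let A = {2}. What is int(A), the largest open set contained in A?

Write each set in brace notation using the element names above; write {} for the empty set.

interior: largest open inside A is {2} (from {}, {2})

{2}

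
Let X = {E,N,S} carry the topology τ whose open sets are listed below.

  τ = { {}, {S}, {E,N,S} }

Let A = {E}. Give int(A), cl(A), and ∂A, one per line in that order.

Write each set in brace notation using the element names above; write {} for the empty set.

int(A) = {}
cl(A)  = {E,N}
∂A     = {E,N}

interior: largest open inside A is {} (from {})
cl via duality: int({N,S}) = {S}, so X∖{S} = {E,N}
cl∖int = {E,N}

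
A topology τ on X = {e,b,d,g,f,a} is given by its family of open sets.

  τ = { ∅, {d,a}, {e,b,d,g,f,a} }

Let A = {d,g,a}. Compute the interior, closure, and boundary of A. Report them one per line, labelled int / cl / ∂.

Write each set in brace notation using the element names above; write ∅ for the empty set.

open subsets of A: ∅, {d,a}; so int(A) = {d,a}
closure: X∖int(X∖A) = X∖∅ = {e,b,d,g,f,a}
∂A = {e,b,d,g,f,a} minus {d,a} = {e,b,g,f}

int(A) = {d,a}
cl(A)  = {e,b,d,g,f,a}
∂A     = {e,b,g,f}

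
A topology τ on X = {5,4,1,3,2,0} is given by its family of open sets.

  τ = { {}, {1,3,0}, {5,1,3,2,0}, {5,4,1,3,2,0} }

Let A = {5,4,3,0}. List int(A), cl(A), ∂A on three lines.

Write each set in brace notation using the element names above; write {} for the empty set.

U open, U⊆A: {}. int(A) = ⋃ = {}
X∖A={1,2}, int(X∖A)={}, hence cl(A)={5,4,1,3,2,0}
∂A: remove int from cl → {5,4,1,3,2,0}

int(A) = {}
cl(A)  = {5,4,1,3,2,0}
∂A     = {5,4,1,3,2,0}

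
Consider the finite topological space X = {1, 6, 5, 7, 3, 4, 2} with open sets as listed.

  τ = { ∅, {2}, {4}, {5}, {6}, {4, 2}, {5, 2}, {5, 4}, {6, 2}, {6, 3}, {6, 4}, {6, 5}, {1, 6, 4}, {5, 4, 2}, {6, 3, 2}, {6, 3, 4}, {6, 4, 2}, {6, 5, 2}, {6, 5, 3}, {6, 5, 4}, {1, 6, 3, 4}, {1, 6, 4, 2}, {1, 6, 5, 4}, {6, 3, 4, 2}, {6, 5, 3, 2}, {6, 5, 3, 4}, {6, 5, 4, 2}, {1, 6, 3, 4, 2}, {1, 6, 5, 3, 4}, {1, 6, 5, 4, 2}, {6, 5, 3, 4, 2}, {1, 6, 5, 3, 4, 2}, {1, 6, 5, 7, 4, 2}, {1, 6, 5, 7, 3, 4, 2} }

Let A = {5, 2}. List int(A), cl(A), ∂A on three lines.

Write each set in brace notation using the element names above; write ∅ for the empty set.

opens ⊆ A: ∅, {2}, {5}, {5, 2}; union → int = {5, 2}
complement {1, 6, 7, 3, 4}; its interior {1, 6, 3, 4}; cl(A) = X∖{1, 6, 3, 4} = {5, 7, 2}
boundary = {5, 7, 2} ∖ {5, 2} = {7}

int(A) = {5, 2}
cl(A)  = {5, 7, 2}
∂A     = {7}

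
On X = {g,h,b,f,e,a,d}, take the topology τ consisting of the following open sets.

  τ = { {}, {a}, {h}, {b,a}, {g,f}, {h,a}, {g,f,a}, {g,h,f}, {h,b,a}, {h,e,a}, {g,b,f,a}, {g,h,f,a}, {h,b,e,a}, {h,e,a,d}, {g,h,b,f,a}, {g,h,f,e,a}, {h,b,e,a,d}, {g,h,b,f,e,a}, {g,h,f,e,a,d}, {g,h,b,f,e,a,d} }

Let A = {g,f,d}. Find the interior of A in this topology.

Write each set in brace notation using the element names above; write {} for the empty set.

U open, U⊆A: {}, {g,f}. int(A) = ⋃ = {g,f}

{g,f}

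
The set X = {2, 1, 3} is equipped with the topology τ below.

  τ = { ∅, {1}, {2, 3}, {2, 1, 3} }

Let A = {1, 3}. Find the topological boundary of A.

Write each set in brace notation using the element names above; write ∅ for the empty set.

open subsets of A: ∅, {1}; so int(A) = {1}
closure: X∖int(X∖A) = X∖∅ = {2, 1, 3}
∂A = {2, 1, 3} minus {1} = {2, 3}

{2, 3}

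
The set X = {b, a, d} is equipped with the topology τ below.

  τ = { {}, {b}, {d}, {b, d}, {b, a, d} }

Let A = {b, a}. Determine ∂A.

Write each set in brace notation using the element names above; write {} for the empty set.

open subsets of A: {}, {b}; so int(A) = {b}
closure: X∖int(X∖A) = X∖{d} = {b, a}
∂A = {b, a} minus {b} = {a}

{a}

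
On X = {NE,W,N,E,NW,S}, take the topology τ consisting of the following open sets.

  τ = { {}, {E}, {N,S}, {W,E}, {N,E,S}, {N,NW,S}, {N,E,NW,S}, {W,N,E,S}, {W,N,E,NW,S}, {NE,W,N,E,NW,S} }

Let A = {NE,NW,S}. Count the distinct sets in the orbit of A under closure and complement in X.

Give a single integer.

X∖A={W,N,E}, int(X∖A)={W,E}, hence cl(A)={NE,N,NW,S}
Orbit (k=closure, c=complement):
  1. A     = {NE,NW,S}
  2. kA    = {NE,N,NW,S}
  3. cA    = {W,N,E}
  4. ckA   = {W,E}
  5. kcA   = {NE,W,N,E,NW,S}
  6. kckA  = {NE,W,E}
  7. ckcA  = {}
  8. ckckA = {N,NW,S}
(closed under both — stop)

8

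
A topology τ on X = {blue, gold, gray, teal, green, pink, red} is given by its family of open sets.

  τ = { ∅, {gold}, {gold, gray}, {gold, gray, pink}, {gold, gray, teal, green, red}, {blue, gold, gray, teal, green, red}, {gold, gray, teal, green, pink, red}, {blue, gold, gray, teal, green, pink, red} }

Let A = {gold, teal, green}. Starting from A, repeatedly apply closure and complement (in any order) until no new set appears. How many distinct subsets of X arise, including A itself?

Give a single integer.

X∖A={blue, gray, pink, red}, int(X∖A)=∅, hence cl(A)={blue, gold, gray, teal, green, pink, red}
Orbit (k=closure, c=complement):
  1. A     = {gold, teal, green}
  2. kA    = {blue, gold, gray, teal, green, pink, red}
  3. cA    = {blue, gray, pink, red}
  4. ckA   = ∅
  5. kcA   = {blue, gray, teal, green, pink, red}
  6. ckcA  = {gold}
(closed under both — stop)

6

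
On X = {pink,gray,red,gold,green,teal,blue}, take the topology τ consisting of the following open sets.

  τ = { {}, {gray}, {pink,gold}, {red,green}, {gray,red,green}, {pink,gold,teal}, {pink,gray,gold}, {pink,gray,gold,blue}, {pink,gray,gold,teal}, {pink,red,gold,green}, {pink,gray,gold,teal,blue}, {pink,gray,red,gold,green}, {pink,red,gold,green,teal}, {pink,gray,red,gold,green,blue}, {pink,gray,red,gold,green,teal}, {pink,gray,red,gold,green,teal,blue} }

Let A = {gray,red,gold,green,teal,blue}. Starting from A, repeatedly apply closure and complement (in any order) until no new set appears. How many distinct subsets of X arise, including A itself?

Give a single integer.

X∖A={pink}, int(X∖A)={}, hence cl(A)={pink,gray,red,gold,green,teal,blue}
Orbit (k=closure, c=complement):
  1. A     = {gray,red,gold,green,teal,blue}
  2. kA    = {pink,gray,red,gold,green,teal,blue}
  3. cA    = {pink}
  4. ckA   = {}
  5. kcA   = {pink,gold,teal,blue}
  6. ckcA  = {gray,red,green}
  7. kckcA = {gray,red,green,blue}
  8. ckckcA = {pink,gold,teal}
(closed under both — stop)

8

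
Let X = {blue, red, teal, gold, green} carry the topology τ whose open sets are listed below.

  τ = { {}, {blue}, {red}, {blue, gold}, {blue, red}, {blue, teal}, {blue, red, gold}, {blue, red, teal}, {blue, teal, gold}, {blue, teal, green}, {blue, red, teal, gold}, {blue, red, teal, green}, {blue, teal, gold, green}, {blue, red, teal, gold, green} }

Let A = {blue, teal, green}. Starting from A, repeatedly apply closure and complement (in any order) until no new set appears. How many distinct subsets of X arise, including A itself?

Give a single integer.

4

X∖A={red, gold}, int(X∖A)={red}, hence cl(A)={blue, teal, gold, green}
Orbit (k=closure, c=complement):
  1. A     = {blue, teal, green}
  2. kA    = {blue, teal, gold, green}
  3. cA    = {red, gold}
  4. ckA   = {red}
(closed under both — stop)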